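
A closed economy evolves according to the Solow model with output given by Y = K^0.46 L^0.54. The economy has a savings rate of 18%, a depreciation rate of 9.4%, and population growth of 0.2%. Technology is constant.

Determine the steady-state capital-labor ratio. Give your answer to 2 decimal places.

k* ≈ 3.20

In steady state, investment equals break-even investment: s·k^α = (n + δ)·k.
Dividing both sides by k: k^(1−α) = s / (n + δ).
k^0.54 = 0.18 / (0.002 + 0.094) = 0.18 / 0.096 = 1.8750
k* = 1.8750^(1/0.54) ≈ 3.2030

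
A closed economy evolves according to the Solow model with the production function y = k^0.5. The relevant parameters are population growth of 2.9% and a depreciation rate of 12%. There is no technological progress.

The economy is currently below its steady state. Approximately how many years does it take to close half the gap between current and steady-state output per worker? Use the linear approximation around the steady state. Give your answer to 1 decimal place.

Near the steady state the convergence rate is λ = (1 − α)(n + δ).
λ = (1 − 0.5) × 0.149 = 0.5 × 0.149 = 0.0745
Half-life = ln 2 / λ = 0.6931 / 0.0745 ≈ 9.30 years

about 9.3 years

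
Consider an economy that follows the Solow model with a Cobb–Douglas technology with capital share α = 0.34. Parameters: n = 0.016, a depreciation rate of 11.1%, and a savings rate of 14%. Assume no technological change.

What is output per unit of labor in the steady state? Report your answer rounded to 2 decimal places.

y* = 1.05

In steady state, investment equals break-even investment: s·k^α = (n + δ)·k.
Dividing both sides by k: k^(1−α) = s / (n + δ).
k^0.66 = 0.14 / (0.016 + 0.111) = 0.14 / 0.127 = 1.1024
k* = 1.1024^(1/0.66) ≈ 1.1592
y* = (k*)^α = 1.1592^0.34 ≈ 1.0515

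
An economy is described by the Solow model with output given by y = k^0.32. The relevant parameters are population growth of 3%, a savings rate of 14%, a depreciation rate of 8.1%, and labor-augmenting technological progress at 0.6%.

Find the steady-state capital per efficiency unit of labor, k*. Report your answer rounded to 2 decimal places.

k* ≈ 1.30

At the steady state, Δk = 0, so s·k^α = (n + g + δ)·k.
Rearranging, k^(1−α) = s / (n + g + δ).
k^0.68 = 0.14 / (0.030 + 0.006 + 0.081) = 0.14 / 0.117 = 1.1966
k* = 1.1966^(1/0.68) ≈ 1.3021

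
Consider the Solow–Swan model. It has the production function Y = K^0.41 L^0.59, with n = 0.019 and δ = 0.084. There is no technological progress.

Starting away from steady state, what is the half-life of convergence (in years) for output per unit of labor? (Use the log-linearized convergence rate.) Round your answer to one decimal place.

t_½ ≈ 11.4 years

Near the steady state the convergence rate is λ = (1 − α)(n + δ).
λ = (1 − 0.41) × 0.103 = 0.59 × 0.103 = 0.06077
Half-life = ln 2 / λ = 0.6931 / 0.06077 ≈ 11.41 years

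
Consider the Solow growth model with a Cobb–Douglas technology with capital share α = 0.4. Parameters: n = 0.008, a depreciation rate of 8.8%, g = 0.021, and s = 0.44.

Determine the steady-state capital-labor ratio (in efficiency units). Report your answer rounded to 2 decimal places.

Steady state requires s·f(k) = (n + g + δ)·k, i.e. s·k^α = (n + g + δ)·k.
Dividing both sides by k: k^(1−α) = s / (n + g + δ).
k^0.6 = 0.44 / (0.008 + 0.021 + 0.088) = 0.44 / 0.117 = 3.7607
k* = 3.7607^(1/0.6) ≈ 9.0945

k* ≈ 9.09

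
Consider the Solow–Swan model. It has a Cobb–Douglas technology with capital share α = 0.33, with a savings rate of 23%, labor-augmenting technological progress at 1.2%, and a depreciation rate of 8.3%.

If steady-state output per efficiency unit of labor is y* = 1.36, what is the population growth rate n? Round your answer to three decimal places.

At the steady state, Δk = 0, so s·k^α = (n + g + δ)·k.
Since y* = [s/(n + g + δ)]^(α/(1−α)), we have s/(n + g + δ) = (y*)^((1−α)/α) = 1.36^2.0303 = 1.8669.
Therefore n + g + δ = s / 1.8669 = 0.23 / 1.8669 = 0.1232, so n = 0.1232 − 0.095 = 0.0282.

n ≈ 0.028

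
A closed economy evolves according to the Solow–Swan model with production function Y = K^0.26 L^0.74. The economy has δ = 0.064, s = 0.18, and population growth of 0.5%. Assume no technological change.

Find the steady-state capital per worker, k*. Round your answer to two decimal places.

Steady state requires s·f(k) = (n + δ)·k, i.e. s·k^α = (n + δ)·k.
Rearranging, k^(1−α) = s / (n + δ).
k^0.74 = 0.18 / (0.005 + 0.064) = 0.18 / 0.069 = 2.6087
k* = 2.6087^(1/0.74) ≈ 3.6537

k* = 3.65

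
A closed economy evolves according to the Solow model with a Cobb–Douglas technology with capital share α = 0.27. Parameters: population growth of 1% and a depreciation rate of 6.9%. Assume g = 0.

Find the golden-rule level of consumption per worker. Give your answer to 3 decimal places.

At the golden rule, f'(k) = n + δ, so α·k^(α−1) = n + δ and k_gold = (α/(n + δ))^(1/(1−α)).
k_gold = (0.27/0.079)^(1/0.73) = 3.4177^1.3699 ≈ 5.3847
c_gold = f(k_gold) − (n + δ)·k_gold = 1.5755 − 0.079×5.3847 ≈ 1.1501

c_gold ≈ 1.150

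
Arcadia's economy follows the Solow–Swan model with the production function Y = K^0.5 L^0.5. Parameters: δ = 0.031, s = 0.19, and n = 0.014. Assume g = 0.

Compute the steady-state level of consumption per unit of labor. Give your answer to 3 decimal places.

c* = 3.420

Steady state requires s·f(k) = (n + δ)·k, i.e. s·k^α = (n + δ)·k.
Rearranging, k^(1−α) = s / (n + δ).
k^0.5 = 0.19 / (0.014 + 0.031) = 0.19 / 0.045 = 4.2222
k* = 4.2222^(1/0.5) ≈ 17.8270
y* = (k*)^α = 17.8270^0.5 ≈ 4.2222
c* = (1 − s)·y* = (1 − 0.19) × 4.2222 ≈ 3.4200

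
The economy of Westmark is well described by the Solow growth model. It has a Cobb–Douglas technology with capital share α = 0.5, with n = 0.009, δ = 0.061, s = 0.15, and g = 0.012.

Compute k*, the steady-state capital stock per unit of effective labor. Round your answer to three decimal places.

At the steady state, Δk = 0, so s·k^α = (n + g + δ)·k.
Dividing both sides by k: k^(1−α) = s / (n + g + δ).
k^0.5 = 0.15 / (0.009 + 0.012 + 0.061) = 0.15 / 0.082 = 1.8293
k* = 1.8293^(1/0.5) ≈ 3.3463

k* ≈ 3.346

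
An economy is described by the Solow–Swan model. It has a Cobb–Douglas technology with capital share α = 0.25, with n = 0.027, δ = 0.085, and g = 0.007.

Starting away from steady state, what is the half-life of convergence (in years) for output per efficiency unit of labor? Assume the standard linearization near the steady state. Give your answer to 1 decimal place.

half-life ≈ 7.8 years

Near the steady state the convergence rate is λ = (1 − α)(n + g + δ).
λ = (1 − 0.25) × 0.119 = 0.75 × 0.119 = 0.08925
Half-life = ln 2 / λ = 0.6931 / 0.08925 ≈ 7.77 years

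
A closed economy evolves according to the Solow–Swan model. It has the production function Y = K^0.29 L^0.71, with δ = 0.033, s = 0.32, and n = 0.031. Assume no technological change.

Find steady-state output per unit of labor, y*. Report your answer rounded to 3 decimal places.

At the steady state, Δk = 0, so s·k^α = (n + δ)·k.
Dividing both sides by k: k^(1−α) = s / (n + δ).
k^0.71 = 0.32 / (0.031 + 0.033) = 0.32 / 0.064 = 5.0000
k* = 5.0000^(1/0.71) ≈ 9.6486
y* = (k*)^α = 9.6486^0.29 ≈ 1.9297

y* ≈ 1.930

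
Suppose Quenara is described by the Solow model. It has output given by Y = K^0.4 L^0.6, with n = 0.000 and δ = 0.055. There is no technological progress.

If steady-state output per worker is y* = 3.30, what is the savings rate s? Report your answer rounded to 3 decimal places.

At the steady state, Δk = 0, so s·k^α = (n + δ)·k.
Since y* = [s/(n + δ)]^(α/(1−α)), we have s/(n + δ) = (y*)^((1−α)/α) = 3.30^1.5 = 5.9947.
Therefore s = 5.9947 × (n + δ) = 5.9947 × 0.055 = 0.3297.

s ≈ 0.330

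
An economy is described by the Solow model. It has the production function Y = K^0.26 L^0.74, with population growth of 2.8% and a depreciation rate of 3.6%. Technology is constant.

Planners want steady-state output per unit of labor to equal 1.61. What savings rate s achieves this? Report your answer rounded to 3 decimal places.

s ≈ 0.248

In steady state, investment equals break-even investment: s·k^α = (n + δ)·k.
Since y* = [s/(n + δ)]^(α/(1−α)), we have s/(n + δ) = (y*)^((1−α)/α) = 1.61^2.8462 = 3.8785.
Therefore s = 3.8785 × (n + δ) = 3.8785 × 0.064 = 0.2482.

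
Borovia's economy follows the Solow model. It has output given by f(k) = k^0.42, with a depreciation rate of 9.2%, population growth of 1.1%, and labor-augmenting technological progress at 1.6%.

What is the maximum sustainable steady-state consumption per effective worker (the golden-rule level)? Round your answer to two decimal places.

At the golden rule, f'(k) = n + g + δ, so α·k^(α−1) = n + g + δ and k_gold = (α/(n + g + δ))^(1/(1−α)).
k_gold = (0.42/0.119)^(1/0.58) = 3.5294^1.7241 ≈ 8.7961
c_gold = f(k_gold) − (n + g + δ)·k_gold = 2.4923 − 0.119×8.7961 ≈ 1.4456

c_gold ≈ 1.45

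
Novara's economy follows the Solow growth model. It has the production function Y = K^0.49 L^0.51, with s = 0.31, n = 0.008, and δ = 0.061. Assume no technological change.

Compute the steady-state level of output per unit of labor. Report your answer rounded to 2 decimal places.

y* ≈ 4.24

In steady state, investment equals break-even investment: s·k^α = (n + δ)·k.
Dividing both sides by k: k^(1−α) = s / (n + δ).
k^0.51 = 0.31 / (0.008 + 0.061) = 0.31 / 0.069 = 4.4928
k* = 4.4928^(1/0.51) ≈ 19.0303
y* = (k*)^α = 19.0303^0.49 ≈ 4.2357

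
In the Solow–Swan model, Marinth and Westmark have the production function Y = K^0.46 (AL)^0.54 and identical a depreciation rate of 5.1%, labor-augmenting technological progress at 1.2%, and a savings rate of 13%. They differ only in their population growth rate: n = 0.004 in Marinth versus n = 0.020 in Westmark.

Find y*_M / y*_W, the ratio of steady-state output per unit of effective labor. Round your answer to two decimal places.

ratio ≈ 1.20

Steady-state y* = [s/(n + g + δ)]^(α/(1−α)), so the ratio is [ (s_M/(n + g + δ)_M) / (s_W/(n + g + δ)_W) ]^0.8519.
s_M/(n + g + δ)_M = 0.13/0.067 = 1.9403; s_W/(n + g + δ)_W = 0.13/0.083 = 1.5663.
Ratio = (1.9403/1.5663)^0.8519 = 1.2388^0.8519 ≈ 1.2001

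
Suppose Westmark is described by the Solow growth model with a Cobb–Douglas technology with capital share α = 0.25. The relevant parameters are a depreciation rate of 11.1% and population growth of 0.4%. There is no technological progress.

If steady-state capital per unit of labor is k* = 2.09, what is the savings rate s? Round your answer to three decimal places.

s ≈ 0.200

In steady state, investment equals break-even investment: s·k^α = (n + δ)·k.
So s / (n + δ) = (k*)^(1−α) = 2.09^0.75 = 1.7382.
Therefore s = 1.7382 × (n + δ) = 1.7382 × 0.115 = 0.1999.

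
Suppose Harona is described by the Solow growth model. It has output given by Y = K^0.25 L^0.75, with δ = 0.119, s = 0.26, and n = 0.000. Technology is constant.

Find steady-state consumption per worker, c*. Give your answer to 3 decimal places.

At the steady state, Δk = 0, so s·k^α = (n + δ)·k.
Dividing both sides by k: k^(1−α) = s / (n + δ).
k^0.75 = 0.26 / (0.000 + 0.119) = 0.26 / 0.119 = 2.1849
k* = 2.1849^(1/0.75) ≈ 2.8351
y* = (k*)^α = 2.8351^0.25 ≈ 1.2976
c* = (1 − s)·y* = (1 − 0.26) × 1.2976 ≈ 0.9602

c* = 0.960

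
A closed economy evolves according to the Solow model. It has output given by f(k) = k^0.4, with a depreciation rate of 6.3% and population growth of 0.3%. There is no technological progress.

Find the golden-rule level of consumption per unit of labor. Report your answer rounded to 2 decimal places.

c_gold ≈ 1.99

At the golden rule, f'(k) = n + δ, so α·k^(α−1) = n + δ and k_gold = (α/(n + δ))^(1/(1−α)).
k_gold = (0.4/0.066)^(1/0.6) = 6.0606^1.6667 ≈ 20.1474
c_gold = f(k_gold) − (n + δ)·k_gold = 3.3242 − 0.066×20.1474 ≈ 1.9945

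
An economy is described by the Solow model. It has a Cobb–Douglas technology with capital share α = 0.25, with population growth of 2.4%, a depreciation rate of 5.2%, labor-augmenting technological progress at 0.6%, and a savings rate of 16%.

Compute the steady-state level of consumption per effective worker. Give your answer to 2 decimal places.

At the steady state, Δk = 0, so s·k^α = (n + g + δ)·k.
Dividing both sides by k: k^(1−α) = s / (n + g + δ).
k^0.75 = 0.16 / (0.024 + 0.006 + 0.052) = 0.16 / 0.082 = 1.9512
k* = 1.9512^(1/0.75) ≈ 2.4382
y* = (k*)^α = 2.4382^0.25 ≈ 1.2496
c* = (1 − s)·y* = (1 − 0.16) × 1.2496 ≈ 1.0497

c* = 1.05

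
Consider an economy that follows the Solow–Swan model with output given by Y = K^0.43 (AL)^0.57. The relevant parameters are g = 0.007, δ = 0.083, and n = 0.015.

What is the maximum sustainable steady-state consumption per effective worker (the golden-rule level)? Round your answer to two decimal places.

At the golden rule, f'(k) = n + g + δ, so α·k^(α−1) = n + g + δ and k_gold = (α/(n + g + δ))^(1/(1−α)).
k_gold = (0.43/0.105)^(1/0.57) = 4.0952^1.7544 ≈ 11.8625
c_gold = f(k_gold) − (n + g + δ)·k_gold = 2.8966 − 0.105×11.8625 ≈ 1.6510

c_gold ≈ 1.65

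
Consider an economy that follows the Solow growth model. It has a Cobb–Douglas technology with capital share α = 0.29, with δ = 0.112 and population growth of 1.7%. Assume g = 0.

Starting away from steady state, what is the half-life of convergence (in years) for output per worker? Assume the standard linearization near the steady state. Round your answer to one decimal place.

Near the steady state the convergence rate is λ = (1 − α)(n + δ).
λ = (1 − 0.29) × 0.129 = 0.71 × 0.129 = 0.09159
Half-life = ln 2 / λ = 0.6931 / 0.09159 ≈ 7.57 years

half-life ≈ 7.6 years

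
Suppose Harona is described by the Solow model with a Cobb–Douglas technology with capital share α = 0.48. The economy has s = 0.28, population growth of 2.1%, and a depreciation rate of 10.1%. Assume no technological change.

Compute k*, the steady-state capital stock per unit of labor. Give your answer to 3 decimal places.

k* = 4.941

At the steady state, Δk = 0, so s·k^α = (n + δ)·k.
Dividing both sides by k: k^(1−α) = s / (n + δ).
k^0.52 = 0.28 / (0.021 + 0.101) = 0.28 / 0.122 = 2.2951
k* = 2.2951^(1/0.52) ≈ 4.9414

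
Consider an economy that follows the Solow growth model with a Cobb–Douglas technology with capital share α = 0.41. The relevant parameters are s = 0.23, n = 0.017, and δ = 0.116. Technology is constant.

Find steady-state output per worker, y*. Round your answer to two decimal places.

y* = 1.46

In steady state, investment equals break-even investment: s·k^α = (n + δ)·k.
Rearranging, k^(1−α) = s / (n + δ).
k^0.59 = 0.23 / (0.017 + 0.116) = 0.23 / 0.133 = 1.7293
k* = 1.7293^(1/0.59) ≈ 2.5303
y* = (k*)^α = 2.5303^0.41 ≈ 1.4632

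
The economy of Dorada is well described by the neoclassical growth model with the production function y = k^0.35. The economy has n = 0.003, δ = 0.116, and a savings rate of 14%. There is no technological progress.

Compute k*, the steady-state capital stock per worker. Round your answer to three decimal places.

In steady state, investment equals break-even investment: s·k^α = (n + δ)·k.
Rearranging, k^(1−α) = s / (n + δ).
k^0.65 = 0.14 / (0.003 + 0.116) = 0.14 / 0.119 = 1.1765
k* = 1.1765^(1/0.65) ≈ 1.2841

k* ≈ 1.284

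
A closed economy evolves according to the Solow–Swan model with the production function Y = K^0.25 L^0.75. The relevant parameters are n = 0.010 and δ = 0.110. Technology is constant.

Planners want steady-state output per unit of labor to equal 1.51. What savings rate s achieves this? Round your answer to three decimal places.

s ≈ 0.413

At the steady state, Δk = 0, so s·k^α = (n + δ)·k.
Since y* = [s/(n + δ)]^(α/(1−α)), we have s/(n + δ) = (y*)^((1−α)/α) = 1.51^3 = 3.4430.
Therefore s = 3.4430 × (n + δ) = 3.4430 × 0.120 = 0.4132.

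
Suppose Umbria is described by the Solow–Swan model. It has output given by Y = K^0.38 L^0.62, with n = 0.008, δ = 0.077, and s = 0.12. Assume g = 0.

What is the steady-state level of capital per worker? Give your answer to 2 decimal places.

k* = 1.74

Steady state requires s·f(k) = (n + δ)·k, i.e. s·k^α = (n + δ)·k.
Rearranging, k^(1−α) = s / (n + δ).
k^0.62 = 0.12 / (0.008 + 0.077) = 0.12 / 0.085 = 1.4118
k* = 1.4118^(1/0.62) ≈ 1.7441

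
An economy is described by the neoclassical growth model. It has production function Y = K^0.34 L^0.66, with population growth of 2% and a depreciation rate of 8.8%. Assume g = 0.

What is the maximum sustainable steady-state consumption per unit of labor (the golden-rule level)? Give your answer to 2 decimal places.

At the golden rule, f'(k) = n + δ, so α·k^(α−1) = n + δ and k_gold = (α/(n + δ))^(1/(1−α)).
k_gold = (0.34/0.108)^(1/0.66) = 3.1481^1.5152 ≈ 5.6839
c_gold = f(k_gold) − (n + δ)·k_gold = 1.8054 − 0.108×5.6839 ≈ 1.1915

c_gold ≈ 1.19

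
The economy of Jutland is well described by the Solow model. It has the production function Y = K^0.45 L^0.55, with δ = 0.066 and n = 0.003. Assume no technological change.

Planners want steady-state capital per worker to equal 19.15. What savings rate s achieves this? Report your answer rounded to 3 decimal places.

s ≈ 0.350

In steady state, investment equals break-even investment: s·k^α = (n + δ)·k.
So s / (n + δ) = (k*)^(1−α) = 19.15^0.55 = 5.0722.
Therefore s = 5.0722 × (n + δ) = 5.0722 × 0.069 = 0.3500.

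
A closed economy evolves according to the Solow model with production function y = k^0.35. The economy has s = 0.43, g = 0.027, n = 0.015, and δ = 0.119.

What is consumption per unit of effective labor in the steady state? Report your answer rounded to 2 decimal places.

At the steady state, Δk = 0, so s·k^α = (n + g + δ)·k.
Rearranging, k^(1−α) = s / (n + g + δ).
k^0.65 = 0.43 / (0.015 + 0.027 + 0.119) = 0.43 / 0.161 = 2.6708
k* = 2.6708^(1/0.65) ≈ 4.5328
y* = (k*)^α = 4.5328^0.35 ≈ 1.6972
c* = (1 − s)·y* = (1 − 0.43) × 1.6972 ≈ 0.9674

c* = 0.97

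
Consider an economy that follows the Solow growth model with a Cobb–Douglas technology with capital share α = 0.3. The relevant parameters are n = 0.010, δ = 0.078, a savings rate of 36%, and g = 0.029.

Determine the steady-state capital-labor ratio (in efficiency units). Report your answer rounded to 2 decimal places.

At the steady state, Δk = 0, so s·k^α = (n + g + δ)·k.
Rearranging, k^(1−α) = s / (n + g + δ).
k^0.7 = 0.36 / (0.010 + 0.029 + 0.078) = 0.36 / 0.117 = 3.0769
k* = 3.0769^(1/0.7) ≈ 4.9809

k* ≈ 4.98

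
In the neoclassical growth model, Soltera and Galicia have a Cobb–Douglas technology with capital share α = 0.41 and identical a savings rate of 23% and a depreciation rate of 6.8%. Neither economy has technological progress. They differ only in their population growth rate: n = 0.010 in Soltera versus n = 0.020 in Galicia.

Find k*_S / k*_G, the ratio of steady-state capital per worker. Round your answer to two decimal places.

k*_S / k*_G ≈ 1.23

Steady-state k* = [s/(n + δ)]^(1/(1−α)), so the ratio is [ (s_S/(n + δ)_S) / (s_G/(n + δ)_G) ]^1.6949.
s_S/(n + δ)_S = 0.23/0.078 = 2.9487; s_G/(n + δ)_G = 0.23/0.088 = 2.6136.
Ratio = (2.9487/2.6136)^1.6949 = 1.1282^1.6949 ≈ 1.2268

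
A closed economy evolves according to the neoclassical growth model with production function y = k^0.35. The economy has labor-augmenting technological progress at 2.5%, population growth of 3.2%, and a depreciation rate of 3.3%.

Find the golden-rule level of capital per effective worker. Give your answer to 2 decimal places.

k_gold ≈ 8.08

The golden rule sets f'(k) = n + g + δ, i.e. α·k^(α−1) = n + g + δ.
So k^(1−α) = α / (n + g + δ) = 0.35 / 0.090 = 3.8889.
k_gold = 3.8889^(1/0.65) ≈ 8.0803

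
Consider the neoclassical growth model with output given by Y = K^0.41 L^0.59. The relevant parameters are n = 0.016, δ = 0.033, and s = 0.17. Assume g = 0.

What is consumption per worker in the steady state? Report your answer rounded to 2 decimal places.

Steady state requires s·f(k) = (n + δ)·k, i.e. s·k^α = (n + δ)·k.
Rearranging, k^(1−α) = s / (n + δ).
k^0.59 = 0.17 / (0.016 + 0.033) = 0.17 / 0.049 = 3.4694
k* = 3.4694^(1/0.59) ≈ 8.2354
y* = (k*)^α = 8.2354^0.41 ≈ 2.3737
c* = (1 − s)·y* = (1 − 0.17) × 2.3737 ≈ 1.9702

c* ≈ 1.97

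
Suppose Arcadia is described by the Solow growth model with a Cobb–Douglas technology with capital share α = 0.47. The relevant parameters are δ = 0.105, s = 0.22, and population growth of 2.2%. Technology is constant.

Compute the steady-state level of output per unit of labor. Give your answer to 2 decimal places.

In steady state, investment equals break-even investment: s·k^α = (n + δ)·k.
Rearranging, k^(1−α) = s / (n + δ).
k^0.53 = 0.22 / (0.022 + 0.105) = 0.22 / 0.127 = 1.7323
k* = 1.7323^(1/0.53) ≈ 2.8199
y* = (k*)^α = 2.8199^0.47 ≈ 1.6278

y* ≈ 1.63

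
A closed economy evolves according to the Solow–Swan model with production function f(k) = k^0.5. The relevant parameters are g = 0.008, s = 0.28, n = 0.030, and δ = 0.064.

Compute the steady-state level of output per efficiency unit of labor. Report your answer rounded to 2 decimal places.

y* = 2.75

At the steady state, Δk = 0, so s·k^α = (n + g + δ)·k.
Rearranging, k^(1−α) = s / (n + g + δ).
k^0.5 = 0.28 / (0.030 + 0.008 + 0.064) = 0.28 / 0.102 = 2.7451
k* = 2.7451^(1/0.5) ≈ 7.5356
y* = (k*)^α = 7.5356^0.5 ≈ 2.7451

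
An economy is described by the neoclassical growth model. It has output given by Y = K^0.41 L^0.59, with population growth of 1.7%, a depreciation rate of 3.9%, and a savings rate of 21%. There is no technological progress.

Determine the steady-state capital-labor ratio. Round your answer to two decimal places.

k* ≈ 9.40

In steady state, investment equals break-even investment: s·k^α = (n + δ)·k.
Rearranging, k^(1−α) = s / (n + δ).
k^0.59 = 0.21 / (0.017 + 0.039) = 0.21 / 0.056 = 3.7500
k* = 3.7500^(1/0.59) ≈ 9.3958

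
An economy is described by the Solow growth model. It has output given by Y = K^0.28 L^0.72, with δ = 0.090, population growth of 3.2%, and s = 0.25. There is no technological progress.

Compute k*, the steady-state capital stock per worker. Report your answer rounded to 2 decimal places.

Steady state requires s·f(k) = (n + δ)·k, i.e. s·k^α = (n + δ)·k.
Rearranging, k^(1−α) = s / (n + δ).
k^0.72 = 0.25 / (0.032 + 0.090) = 0.25 / 0.122 = 2.0492
k* = 2.0492^(1/0.72) ≈ 2.7087

k* = 2.71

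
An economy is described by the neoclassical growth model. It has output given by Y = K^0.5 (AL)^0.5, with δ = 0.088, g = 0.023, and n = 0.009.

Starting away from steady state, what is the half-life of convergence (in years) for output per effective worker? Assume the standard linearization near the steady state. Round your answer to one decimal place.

Near the steady state the convergence rate is λ = (1 − α)(n + g + δ).
λ = (1 − 0.5) × 0.120 = 0.5 × 0.120 = 0.0600
Half-life = ln 2 / λ = 0.6931 / 0.0600 ≈ 11.55 years

about 11.6 years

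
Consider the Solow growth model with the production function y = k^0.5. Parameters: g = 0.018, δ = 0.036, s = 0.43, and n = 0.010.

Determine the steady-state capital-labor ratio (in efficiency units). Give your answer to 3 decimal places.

k* = 45.142

At the steady state, Δk = 0, so s·k^α = (n + g + δ)·k.
Dividing both sides by k: k^(1−α) = s / (n + g + δ).
k^0.5 = 0.43 / (0.010 + 0.018 + 0.036) = 0.43 / 0.064 = 6.7188
k* = 6.7188^(1/0.5) ≈ 45.1423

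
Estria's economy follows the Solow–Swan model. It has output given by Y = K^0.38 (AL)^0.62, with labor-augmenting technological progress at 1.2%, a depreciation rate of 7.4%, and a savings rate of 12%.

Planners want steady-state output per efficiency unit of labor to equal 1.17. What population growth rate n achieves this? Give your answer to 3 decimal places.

At the steady state, Δk = 0, so s·k^α = (n + g + δ)·k.
Since y* = [s/(n + g + δ)]^(α/(1−α)), we have s/(n + g + δ) = (y*)^((1−α)/α) = 1.17^1.6316 = 1.2920.
Therefore n + g + δ = s / 1.2920 = 0.12 / 1.2920 = 0.0929, so n = 0.0929 − 0.086 = 0.0069.

n ≈ 0.007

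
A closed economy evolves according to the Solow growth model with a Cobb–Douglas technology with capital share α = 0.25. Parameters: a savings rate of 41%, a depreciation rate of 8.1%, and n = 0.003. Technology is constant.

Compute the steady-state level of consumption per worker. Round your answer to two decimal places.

At the steady state, Δk = 0, so s·k^α = (n + δ)·k.
Rearranging, k^(1−α) = s / (n + δ).
k^0.75 = 0.41 / (0.003 + 0.081) = 0.41 / 0.084 = 4.8810
k* = 4.8810^(1/0.75) ≈ 8.2796
y* = (k*)^α = 8.2796^0.25 ≈ 1.6963
c* = (1 − s)·y* = (1 − 0.41) × 1.6963 ≈ 1.0008

c* = 1.00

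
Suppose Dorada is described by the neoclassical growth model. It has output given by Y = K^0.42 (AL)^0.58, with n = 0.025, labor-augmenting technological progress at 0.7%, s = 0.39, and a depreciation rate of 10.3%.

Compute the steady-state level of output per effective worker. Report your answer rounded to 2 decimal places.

In steady state, investment equals break-even investment: s·k^α = (n + g + δ)·k.
Dividing both sides by k: k^(1−α) = s / (n + g + δ).
k^0.58 = 0.39 / (0.025 + 0.007 + 0.103) = 0.39 / 0.135 = 2.8889
k* = 2.8889^(1/0.58) ≈ 6.2283
y* = (k*)^α = 6.2283^0.42 ≈ 2.1559

y* ≈ 2.16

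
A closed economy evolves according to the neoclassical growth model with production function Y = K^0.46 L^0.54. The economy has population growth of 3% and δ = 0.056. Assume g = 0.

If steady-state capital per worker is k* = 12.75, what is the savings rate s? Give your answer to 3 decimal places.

At the steady state, Δk = 0, so s·k^α = (n + δ)·k.
So s / (n + δ) = (k*)^(1−α) = 12.75^0.54 = 3.9534.
Therefore s = 3.9534 × (n + δ) = 3.9534 × 0.086 = 0.3400.

s ≈ 0.340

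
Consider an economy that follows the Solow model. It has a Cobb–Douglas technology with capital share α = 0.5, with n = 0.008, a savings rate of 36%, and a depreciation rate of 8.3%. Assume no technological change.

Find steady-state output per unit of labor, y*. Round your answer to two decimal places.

In steady state, investment equals break-even investment: s·k^α = (n + δ)·k.
Dividing both sides by k: k^(1−α) = s / (n + δ).
k^0.5 = 0.36 / (0.008 + 0.083) = 0.36 / 0.091 = 3.9560
k* = 3.9560^(1/0.5) ≈ 15.6499
y* = (k*)^α = 15.6499^0.5 ≈ 3.9560

y* ≈ 3.96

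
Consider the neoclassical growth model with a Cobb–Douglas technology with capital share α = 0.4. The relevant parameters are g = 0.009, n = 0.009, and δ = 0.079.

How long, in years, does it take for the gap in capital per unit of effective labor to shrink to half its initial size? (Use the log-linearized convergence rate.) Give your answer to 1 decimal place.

about 11.9 years

Near the steady state the convergence rate is λ = (1 − α)(n + g + δ).
λ = (1 − 0.4) × 0.097 = 0.6 × 0.097 = 0.0582
Half-life = ln 2 / λ = 0.6931 / 0.0582 ≈ 11.91 years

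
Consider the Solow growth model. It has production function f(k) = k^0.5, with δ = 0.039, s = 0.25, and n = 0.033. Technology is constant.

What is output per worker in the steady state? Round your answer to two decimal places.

In steady state, investment equals break-even investment: s·k^α = (n + δ)·k.
Dividing both sides by k: k^(1−α) = s / (n + δ).
k^0.5 = 0.25 / (0.033 + 0.039) = 0.25 / 0.072 = 3.4722
k* = 3.4722^(1/0.5) ≈ 12.0562
y* = (k*)^α = 12.0562^0.5 ≈ 3.4722

y* = 3.47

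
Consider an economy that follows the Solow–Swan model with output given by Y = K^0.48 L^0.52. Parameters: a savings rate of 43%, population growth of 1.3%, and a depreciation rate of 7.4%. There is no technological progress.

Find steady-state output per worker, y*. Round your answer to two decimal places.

y* ≈ 4.37

At the steady state, Δk = 0, so s·k^α = (n + δ)·k.
Rearranging, k^(1−α) = s / (n + δ).
k^0.52 = 0.43 / (0.013 + 0.074) = 0.43 / 0.087 = 4.9425
k* = 4.9425^(1/0.52) ≈ 21.6029
y* = (k*)^α = 21.6029^0.48 ≈ 4.3708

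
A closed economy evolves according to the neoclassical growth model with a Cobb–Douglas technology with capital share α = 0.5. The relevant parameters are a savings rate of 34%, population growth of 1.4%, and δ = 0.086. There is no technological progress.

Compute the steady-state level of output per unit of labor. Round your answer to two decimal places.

In steady state, investment equals break-even investment: s·k^α = (n + δ)·k.
Rearranging, k^(1−α) = s / (n + δ).
k^0.5 = 0.34 / (0.014 + 0.086) = 0.34 / 0.100 = 3.4000
k* = 3.4000^(1/0.5) ≈ 11.5600
y* = (k*)^α = 11.5600^0.5 ≈ 3.4000

y* ≈ 3.40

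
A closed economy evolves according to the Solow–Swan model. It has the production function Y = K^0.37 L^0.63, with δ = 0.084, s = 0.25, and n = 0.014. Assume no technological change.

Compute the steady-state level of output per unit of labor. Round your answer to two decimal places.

y* = 1.73

Steady state requires s·f(k) = (n + δ)·k, i.e. s·k^α = (n + δ)·k.
Rearranging, k^(1−α) = s / (n + δ).
k^0.63 = 0.25 / (0.014 + 0.084) = 0.25 / 0.098 = 2.5510
k* = 2.5510^(1/0.63) ≈ 4.4215
y* = (k*)^α = 4.4215^0.37 ≈ 1.7332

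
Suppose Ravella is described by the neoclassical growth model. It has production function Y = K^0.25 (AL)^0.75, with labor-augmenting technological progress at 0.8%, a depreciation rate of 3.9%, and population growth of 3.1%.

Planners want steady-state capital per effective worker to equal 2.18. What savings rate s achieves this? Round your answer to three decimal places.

s ≈ 0.140

In steady state, investment equals break-even investment: s·k^α = (n + g + δ)·k.
So s / (n + g + δ) = (k*)^(1−α) = 2.18^0.75 = 1.7941.
Therefore s = 1.7941 × (n + g + δ) = 1.7941 × 0.078 = 0.1399.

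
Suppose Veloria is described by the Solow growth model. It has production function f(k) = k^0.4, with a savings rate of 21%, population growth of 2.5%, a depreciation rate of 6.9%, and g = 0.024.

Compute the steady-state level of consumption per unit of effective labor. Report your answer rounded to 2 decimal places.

At the steady state, Δk = 0, so s·k^α = (n + g + δ)·k.
Dividing both sides by k: k^(1−α) = s / (n + g + δ).
k^0.6 = 0.21 / (0.025 + 0.024 + 0.069) = 0.21 / 0.118 = 1.7797
k* = 1.7797^(1/0.6) ≈ 2.6136
y* = (k*)^α = 2.6136^0.4 ≈ 1.4686
c* = (1 − s)·y* = (1 − 0.21) × 1.4686 ≈ 1.1602

c* = 1.16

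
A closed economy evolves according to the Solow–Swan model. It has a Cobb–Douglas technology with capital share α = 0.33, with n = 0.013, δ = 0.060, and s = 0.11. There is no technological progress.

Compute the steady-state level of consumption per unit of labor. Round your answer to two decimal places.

c* = 1.09

At the steady state, Δk = 0, so s·k^α = (n + δ)·k.
Dividing both sides by k: k^(1−α) = s / (n + δ).
k^0.67 = 0.11 / (0.013 + 0.060) = 0.11 / 0.073 = 1.5068
k* = 1.5068^(1/0.67) ≈ 1.8440
y* = (k*)^α = 1.8440^0.33 ≈ 1.2238
c* = (1 − s)·y* = (1 − 0.11) × 1.2238 ≈ 1.0892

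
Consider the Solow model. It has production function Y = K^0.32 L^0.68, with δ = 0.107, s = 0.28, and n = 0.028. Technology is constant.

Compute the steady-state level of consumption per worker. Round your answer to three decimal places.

c* ≈ 1.015

Steady state requires s·f(k) = (n + δ)·k, i.e. s·k^α = (n + δ)·k.
Dividing both sides by k: k^(1−α) = s / (n + δ).
k^0.68 = 0.28 / (0.028 + 0.107) = 0.28 / 0.135 = 2.0741
k* = 2.0741^(1/0.68) ≈ 2.9237
y* = (k*)^α = 2.9237^0.32 ≈ 1.4096
c* = (1 − s)·y* = (1 − 0.28) × 1.4096 ≈ 1.0149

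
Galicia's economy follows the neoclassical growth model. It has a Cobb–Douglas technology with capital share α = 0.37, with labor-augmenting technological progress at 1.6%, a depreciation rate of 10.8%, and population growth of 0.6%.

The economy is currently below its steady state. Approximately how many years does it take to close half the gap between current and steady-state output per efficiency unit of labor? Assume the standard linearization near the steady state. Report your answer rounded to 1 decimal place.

Near the steady state the convergence rate is λ = (1 − α)(n + g + δ).
λ = (1 − 0.37) × 0.130 = 0.63 × 0.130 = 0.0819
Half-life = ln 2 / λ = 0.6931 / 0.0819 ≈ 8.46 years

about 8.5 years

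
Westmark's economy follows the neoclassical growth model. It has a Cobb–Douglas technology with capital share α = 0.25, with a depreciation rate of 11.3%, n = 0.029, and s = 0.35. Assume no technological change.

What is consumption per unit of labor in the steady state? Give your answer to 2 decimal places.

In steady state, investment equals break-even investment: s·k^α = (n + δ)·k.
Rearranging, k^(1−α) = s / (n + δ).
k^0.75 = 0.35 / (0.029 + 0.113) = 0.35 / 0.142 = 2.4648
k* = 2.4648^(1/0.75) ≈ 3.3295
y* = (k*)^α = 3.3295^0.25 ≈ 1.3508
c* = (1 − s)·y* = (1 − 0.35) × 1.3508 ≈ 0.8780

c* ≈ 0.88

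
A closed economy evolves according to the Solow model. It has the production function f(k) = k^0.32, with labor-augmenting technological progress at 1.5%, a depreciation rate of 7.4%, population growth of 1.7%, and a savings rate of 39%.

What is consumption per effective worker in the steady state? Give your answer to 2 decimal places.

At the steady state, Δk = 0, so s·k^α = (n + g + δ)·k.
Rearranging, k^(1−α) = s / (n + g + δ).
k^0.68 = 0.39 / (0.017 + 0.015 + 0.074) = 0.39 / 0.106 = 3.6792
k* = 3.6792^(1/0.68) ≈ 6.7919
y* = (k*)^α = 6.7919^0.32 ≈ 1.8460
c* = (1 − s)·y* = (1 − 0.39) × 1.8460 ≈ 1.1261

c* ≈ 1.13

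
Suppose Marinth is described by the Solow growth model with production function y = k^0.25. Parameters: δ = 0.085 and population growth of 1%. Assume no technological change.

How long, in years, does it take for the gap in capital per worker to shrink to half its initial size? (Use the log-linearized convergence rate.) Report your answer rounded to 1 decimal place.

about 9.7 years

Near the steady state the convergence rate is λ = (1 − α)(n + δ).
λ = (1 − 0.25) × 0.095 = 0.75 × 0.095 = 0.07125
Half-life = ln 2 / λ = 0.6931 / 0.07125 ≈ 9.73 years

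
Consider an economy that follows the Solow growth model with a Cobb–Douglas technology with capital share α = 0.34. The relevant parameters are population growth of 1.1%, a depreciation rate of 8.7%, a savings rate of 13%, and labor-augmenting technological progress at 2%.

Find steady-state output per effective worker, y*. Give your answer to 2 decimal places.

y* ≈ 1.05

At the steady state, Δk = 0, so s·k^α = (n + g + δ)·k.
Rearranging, k^(1−α) = s / (n + g + δ).
k^0.66 = 0.13 / (0.011 + 0.020 + 0.087) = 0.13 / 0.118 = 1.1017
k* = 1.1017^(1/0.66) ≈ 1.1581
y* = (k*)^α = 1.1581^0.34 ≈ 1.0512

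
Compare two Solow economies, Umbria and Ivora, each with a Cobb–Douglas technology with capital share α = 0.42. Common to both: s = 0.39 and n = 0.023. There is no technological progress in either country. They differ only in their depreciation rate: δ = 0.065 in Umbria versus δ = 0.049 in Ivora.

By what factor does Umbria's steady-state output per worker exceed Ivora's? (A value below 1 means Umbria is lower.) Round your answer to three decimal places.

Steady-state y* = [s/(n + δ)]^(α/(1−α)), so the ratio is [ (s_U/(n + δ)_U) / (s_I/(n + δ)_I) ]^0.7241.
s_U/(n + δ)_U = 0.39/0.088 = 4.4318; s_I/(n + δ)_I = 0.39/0.072 = 5.4167.
Ratio = (4.4318/5.4167)^0.7241 = 0.8182^0.7241 ≈ 0.8648

ratio ≈ 0.865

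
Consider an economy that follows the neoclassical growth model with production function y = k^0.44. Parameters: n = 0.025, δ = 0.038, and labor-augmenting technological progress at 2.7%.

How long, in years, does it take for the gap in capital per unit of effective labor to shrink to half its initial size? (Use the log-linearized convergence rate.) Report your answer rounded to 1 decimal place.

Near the steady state the convergence rate is λ = (1 − α)(n + g + δ).
λ = (1 − 0.44) × 0.090 = 0.56 × 0.090 = 0.0504
Half-life = ln 2 / λ = 0.6931 / 0.0504 ≈ 13.75 years

t_½ ≈ 13.8 years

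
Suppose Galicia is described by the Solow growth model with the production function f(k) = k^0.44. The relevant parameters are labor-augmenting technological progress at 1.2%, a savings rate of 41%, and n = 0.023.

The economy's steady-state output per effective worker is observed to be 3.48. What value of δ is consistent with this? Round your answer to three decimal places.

Steady state requires s·f(k) = (n + g + δ)·k, i.e. s·k^α = (n + g + δ)·k.
Since y* = [s/(n + g + δ)]^(α/(1−α)), we have s/(n + g + δ) = (y*)^((1−α)/α) = 3.48^1.2727 = 4.8895.
Therefore n + g + δ = s / 4.8895 = 0.41 / 4.8895 = 0.0839, so δ = 0.0839 − 0.035 = 0.0489.

δ ≈ 0.049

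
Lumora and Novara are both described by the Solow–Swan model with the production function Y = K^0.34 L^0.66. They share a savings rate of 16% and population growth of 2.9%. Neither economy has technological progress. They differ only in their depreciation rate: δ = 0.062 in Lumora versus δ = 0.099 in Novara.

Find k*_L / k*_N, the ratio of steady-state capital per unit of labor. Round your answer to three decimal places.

Steady-state k* = [s/(n + δ)]^(1/(1−α)), so the ratio is [ (s_L/(n + δ)_L) / (s_N/(n + δ)_N) ]^1.5152.
s_L/(n + δ)_L = 0.16/0.091 = 1.7582; s_N/(n + δ)_N = 0.16/0.128 = 1.2500.
Ratio = (1.7582/1.2500)^1.5152 = 1.4066^1.5152 ≈ 1.6769

k*_L / k*_N ≈ 1.677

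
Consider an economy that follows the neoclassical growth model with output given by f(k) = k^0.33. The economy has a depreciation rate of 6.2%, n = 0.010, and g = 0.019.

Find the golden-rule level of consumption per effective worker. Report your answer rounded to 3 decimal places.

At the golden rule, f'(k) = n + g + δ, so α·k^(α−1) = n + g + δ and k_gold = (α/(n + g + δ))^(1/(1−α)).
k_gold = (0.33/0.091)^(1/0.67) = 3.6264^1.4925 ≈ 6.8394
c_gold = f(k_gold) − (n + g + δ)·k_gold = 1.8861 − 0.091×6.8394 ≈ 1.2637

c_gold ≈ 1.264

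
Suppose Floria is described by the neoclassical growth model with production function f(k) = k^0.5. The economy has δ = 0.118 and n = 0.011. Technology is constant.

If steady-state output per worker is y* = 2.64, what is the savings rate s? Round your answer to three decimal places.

In steady state, investment equals break-even investment: s·k^α = (n + δ)·k.
Since y* = [s/(n + δ)]^(α/(1−α)), we have s/(n + δ) = (y*)^((1−α)/α) = 2.64^1 = 2.6400.
Therefore s = 2.6400 × (n + δ) = 2.6400 × 0.129 = 0.3406.

s ≈ 0.341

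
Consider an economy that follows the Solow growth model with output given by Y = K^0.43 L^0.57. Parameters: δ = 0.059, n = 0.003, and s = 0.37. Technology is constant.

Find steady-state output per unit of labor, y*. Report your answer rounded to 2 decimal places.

y* = 3.85

At the steady state, Δk = 0, so s·k^α = (n + δ)·k.
Dividing both sides by k: k^(1−α) = s / (n + δ).
k^0.57 = 0.37 / (0.003 + 0.059) = 0.37 / 0.062 = 5.9677
k* = 5.9677^(1/0.57) ≈ 22.9649
y* = (k*)^α = 22.9649^0.43 ≈ 3.8482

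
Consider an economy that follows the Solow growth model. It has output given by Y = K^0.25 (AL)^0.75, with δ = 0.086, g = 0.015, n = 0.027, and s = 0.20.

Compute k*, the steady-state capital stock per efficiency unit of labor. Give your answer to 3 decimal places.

In steady state, investment equals break-even investment: s·k^α = (n + g + δ)·k.
Rearranging, k^(1−α) = s / (n + g + δ).
k^0.75 = 0.20 / (0.027 + 0.015 + 0.086) = 0.20 / 0.128 = 1.5625
k* = 1.5625^(1/0.75) ≈ 1.8131

k* = 1.813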